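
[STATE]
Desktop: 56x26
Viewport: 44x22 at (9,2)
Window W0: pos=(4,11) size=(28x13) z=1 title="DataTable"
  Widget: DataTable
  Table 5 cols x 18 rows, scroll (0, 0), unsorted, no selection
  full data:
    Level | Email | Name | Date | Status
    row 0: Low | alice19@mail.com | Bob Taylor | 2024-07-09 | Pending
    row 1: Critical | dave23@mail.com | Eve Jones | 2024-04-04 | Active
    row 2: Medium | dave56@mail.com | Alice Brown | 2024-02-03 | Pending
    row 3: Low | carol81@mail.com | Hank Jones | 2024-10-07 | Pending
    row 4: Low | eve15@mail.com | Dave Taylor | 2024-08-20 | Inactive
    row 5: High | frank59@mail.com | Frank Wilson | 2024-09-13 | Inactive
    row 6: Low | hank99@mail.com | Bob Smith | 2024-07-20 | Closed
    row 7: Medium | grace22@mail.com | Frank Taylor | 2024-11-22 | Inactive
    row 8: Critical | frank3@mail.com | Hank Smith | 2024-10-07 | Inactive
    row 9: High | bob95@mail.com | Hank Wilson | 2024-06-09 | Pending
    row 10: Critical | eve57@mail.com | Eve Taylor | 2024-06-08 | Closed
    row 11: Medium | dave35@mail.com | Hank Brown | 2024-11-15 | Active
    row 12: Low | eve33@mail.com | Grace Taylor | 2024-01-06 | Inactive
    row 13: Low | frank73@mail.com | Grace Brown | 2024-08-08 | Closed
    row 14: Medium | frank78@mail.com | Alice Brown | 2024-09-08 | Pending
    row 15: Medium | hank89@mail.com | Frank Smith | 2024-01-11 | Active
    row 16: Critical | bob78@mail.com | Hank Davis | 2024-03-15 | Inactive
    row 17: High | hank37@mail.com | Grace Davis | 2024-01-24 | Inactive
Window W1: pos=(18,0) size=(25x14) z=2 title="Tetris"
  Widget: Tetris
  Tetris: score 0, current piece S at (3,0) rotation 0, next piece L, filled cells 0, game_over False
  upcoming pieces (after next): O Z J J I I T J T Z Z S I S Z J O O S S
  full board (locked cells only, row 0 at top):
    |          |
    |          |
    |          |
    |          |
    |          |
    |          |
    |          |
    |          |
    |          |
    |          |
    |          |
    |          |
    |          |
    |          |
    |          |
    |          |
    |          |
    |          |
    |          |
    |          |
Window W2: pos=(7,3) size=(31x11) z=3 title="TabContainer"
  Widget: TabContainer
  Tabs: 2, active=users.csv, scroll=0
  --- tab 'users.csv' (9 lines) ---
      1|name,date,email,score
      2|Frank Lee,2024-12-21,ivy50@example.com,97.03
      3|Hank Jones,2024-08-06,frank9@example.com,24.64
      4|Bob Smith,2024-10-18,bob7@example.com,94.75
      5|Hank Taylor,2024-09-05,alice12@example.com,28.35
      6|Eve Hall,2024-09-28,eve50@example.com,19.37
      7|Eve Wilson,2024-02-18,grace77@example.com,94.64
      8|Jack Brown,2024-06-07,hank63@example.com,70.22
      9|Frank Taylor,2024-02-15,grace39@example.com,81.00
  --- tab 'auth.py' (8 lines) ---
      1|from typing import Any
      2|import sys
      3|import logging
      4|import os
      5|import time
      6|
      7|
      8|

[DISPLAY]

         ┠───────────────────────┨          
━━━━━━━━━━━━━━━━━━━━━━━━━━━━┓    ┃          
TabContainer                ┃    ┃          
────────────────────────────┨    ┃          
users.csv]│ auth.py         ┃    ┃          
────────────────────────────┃    ┃          
ame,date,email,score        ┃    ┃          
rank Lee,2024-12-21,ivy50@ex┃    ┃          
ank Jones,2024-08-06,frank9@┃    ┃          
ob Smith,2024-10-18,bob7@exa┃    ┃          
ank Taylor,2024-09-05,alice1┃    ┃          
━━━━━━━━━━━━━━━━━━━━━━━━━━━━┛━━━━┛          
l   │Email           │┃                     
────┼────────────────┼┃                     
    │alice19@mail.com│┃                     
ical│dave23@mail.com │┃                     
um  │dave56@mail.com │┃                     
    │carol81@mail.com│┃                     
    │eve15@mail.com  │┃                     
    │frank59@mail.com│┃                     
    │hank99@mail.com │┃                     
━━━━━━━━━━━━━━━━━━━━━━┛                     


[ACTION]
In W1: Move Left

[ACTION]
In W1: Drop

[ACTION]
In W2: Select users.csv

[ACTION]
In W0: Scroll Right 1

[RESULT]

         ┠───────────────────────┨          
━━━━━━━━━━━━━━━━━━━━━━━━━━━━┓    ┃          
TabContainer                ┃    ┃          
────────────────────────────┨    ┃          
users.csv]│ auth.py         ┃    ┃          
────────────────────────────┃    ┃          
ame,date,email,score        ┃    ┃          
rank Lee,2024-12-21,ivy50@ex┃    ┃          
ank Jones,2024-08-06,frank9@┃    ┃          
ob Smith,2024-10-18,bob7@exa┃    ┃          
ank Taylor,2024-09-05,alice1┃    ┃          
━━━━━━━━━━━━━━━━━━━━━━━━━━━━┛━━━━┛          
   │Email           │N┃                     
───┼────────────────┼─┃                     
   │alice19@mail.com│B┃                     
cal│dave23@mail.com │E┃                     
m  │dave56@mail.com │A┃                     
   │carol81@mail.com│H┃                     
   │eve15@mail.com  │D┃                     
   │frank59@mail.com│F┃                     
   │hank99@mail.com │B┃                     
━━━━━━━━━━━━━━━━━━━━━━┛                     


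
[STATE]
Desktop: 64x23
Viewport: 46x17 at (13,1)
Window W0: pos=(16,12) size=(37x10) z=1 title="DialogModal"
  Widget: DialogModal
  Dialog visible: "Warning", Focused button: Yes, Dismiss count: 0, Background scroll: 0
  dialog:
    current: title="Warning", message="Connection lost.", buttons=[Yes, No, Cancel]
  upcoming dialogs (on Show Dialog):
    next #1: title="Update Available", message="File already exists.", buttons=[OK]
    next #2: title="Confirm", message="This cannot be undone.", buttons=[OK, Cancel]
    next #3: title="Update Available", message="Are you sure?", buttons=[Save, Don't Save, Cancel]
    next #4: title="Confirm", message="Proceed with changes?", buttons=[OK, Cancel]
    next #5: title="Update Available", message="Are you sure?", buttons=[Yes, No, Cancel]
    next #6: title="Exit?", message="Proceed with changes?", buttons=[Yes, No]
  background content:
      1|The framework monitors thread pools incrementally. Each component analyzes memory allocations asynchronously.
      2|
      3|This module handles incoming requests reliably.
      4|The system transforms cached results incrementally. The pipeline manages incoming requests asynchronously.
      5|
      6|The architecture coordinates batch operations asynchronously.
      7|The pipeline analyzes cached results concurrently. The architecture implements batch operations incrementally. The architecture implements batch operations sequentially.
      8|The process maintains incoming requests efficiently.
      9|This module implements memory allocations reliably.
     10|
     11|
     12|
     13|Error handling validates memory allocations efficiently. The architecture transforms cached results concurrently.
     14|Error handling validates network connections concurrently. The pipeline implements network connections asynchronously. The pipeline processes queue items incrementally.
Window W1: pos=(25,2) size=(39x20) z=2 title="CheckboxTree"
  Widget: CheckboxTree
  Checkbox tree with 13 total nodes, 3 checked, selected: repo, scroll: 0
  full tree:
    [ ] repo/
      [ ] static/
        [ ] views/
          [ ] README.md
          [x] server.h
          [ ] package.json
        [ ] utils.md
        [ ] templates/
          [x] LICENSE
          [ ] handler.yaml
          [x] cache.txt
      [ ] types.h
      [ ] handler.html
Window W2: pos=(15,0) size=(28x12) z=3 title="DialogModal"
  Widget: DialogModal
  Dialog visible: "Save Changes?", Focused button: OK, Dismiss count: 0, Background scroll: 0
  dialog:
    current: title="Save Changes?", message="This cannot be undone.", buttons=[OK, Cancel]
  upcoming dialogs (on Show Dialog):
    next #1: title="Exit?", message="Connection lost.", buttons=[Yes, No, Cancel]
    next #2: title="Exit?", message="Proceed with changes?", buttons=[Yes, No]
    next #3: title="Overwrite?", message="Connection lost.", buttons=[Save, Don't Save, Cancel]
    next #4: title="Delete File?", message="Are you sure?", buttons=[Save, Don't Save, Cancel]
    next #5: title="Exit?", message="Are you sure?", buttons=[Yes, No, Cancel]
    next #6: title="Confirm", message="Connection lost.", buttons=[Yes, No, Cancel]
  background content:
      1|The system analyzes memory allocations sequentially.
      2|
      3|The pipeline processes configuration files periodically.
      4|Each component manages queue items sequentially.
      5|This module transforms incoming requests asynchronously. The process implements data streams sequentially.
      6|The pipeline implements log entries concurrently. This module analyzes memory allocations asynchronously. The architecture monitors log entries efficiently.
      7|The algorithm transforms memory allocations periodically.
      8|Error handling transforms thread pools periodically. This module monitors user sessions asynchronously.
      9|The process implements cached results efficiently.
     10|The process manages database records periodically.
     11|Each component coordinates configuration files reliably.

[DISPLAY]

  ┃ DialogModal              ┃                
  ┠──────────────────────────┨━━━━━━━━━━━━━━━━
  ┃The system analyzes memory┃                
  ┃  ┌────────────────────┐  ┃────────────────
  ┃Th│   Save Changes?    │on┃                
  ┃Ea│This cannot be undon│ue┃                
  ┃Th│   [OK]  Cancel     │nc┃                
  ┃Th└────────────────────┘lo┃.md             
  ┃The algorithm transforms m┃.h              
  ┃Error handling transforms ┃e.json          
  ┗━━━━━━━━━━━━━━━━━━━━━━━━━━┛                
   ┏━━━━━━━━┃     [-] templates/              
   ┃ DialogM┃       [x] LICENSE               
   ┠────────┃       [ ] handler.yaml          
   ┃The fr┌─┃       [x] cache.txt             
   ┃      │ ┃   [ ] types.h                   
   ┃This m│ ┃   [ ] handler.html              


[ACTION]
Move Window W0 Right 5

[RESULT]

  ┃ DialogModal              ┃                
  ┠──────────────────────────┨━━━━━━━━━━━━━━━━
  ┃The system analyzes memory┃                
  ┃  ┌────────────────────┐  ┃────────────────
  ┃Th│   Save Changes?    │on┃                
  ┃Ea│This cannot be undon│ue┃                
  ┃Th│   [OK]  Cancel     │nc┃                
  ┃Th└────────────────────┘lo┃.md             
  ┃The algorithm transforms m┃.h              
  ┃Error handling transforms ┃e.json          
  ┗━━━━━━━━━━━━━━━━━━━━━━━━━━┛                
        ┏━━━┃     [-] templates/              
        ┃ Di┃       [x] LICENSE               
        ┠───┃       [ ] handler.yaml          
        ┃The┃       [x] cache.txt             
        ┃   ┃   [ ] types.h                   
        ┃Thi┃   [ ] handler.html              


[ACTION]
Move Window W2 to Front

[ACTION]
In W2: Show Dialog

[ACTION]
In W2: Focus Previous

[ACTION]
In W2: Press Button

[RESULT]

  ┃ DialogModal              ┃                
  ┠──────────────────────────┨━━━━━━━━━━━━━━━━
  ┃The system analyzes memory┃                
  ┃                          ┃────────────────
  ┃The pipeline processes con┃                
  ┃Each component manages que┃                
  ┃This module transforms inc┃                
  ┃The pipeline implements lo┃.md             
  ┃The algorithm transforms m┃.h              
  ┃Error handling transforms ┃e.json          
  ┗━━━━━━━━━━━━━━━━━━━━━━━━━━┛                
        ┏━━━┃     [-] templates/              
        ┃ Di┃       [x] LICENSE               
        ┠───┃       [ ] handler.yaml          
        ┃The┃       [x] cache.txt             
        ┃   ┃   [ ] types.h                   
        ┃Thi┃   [ ] handler.html              


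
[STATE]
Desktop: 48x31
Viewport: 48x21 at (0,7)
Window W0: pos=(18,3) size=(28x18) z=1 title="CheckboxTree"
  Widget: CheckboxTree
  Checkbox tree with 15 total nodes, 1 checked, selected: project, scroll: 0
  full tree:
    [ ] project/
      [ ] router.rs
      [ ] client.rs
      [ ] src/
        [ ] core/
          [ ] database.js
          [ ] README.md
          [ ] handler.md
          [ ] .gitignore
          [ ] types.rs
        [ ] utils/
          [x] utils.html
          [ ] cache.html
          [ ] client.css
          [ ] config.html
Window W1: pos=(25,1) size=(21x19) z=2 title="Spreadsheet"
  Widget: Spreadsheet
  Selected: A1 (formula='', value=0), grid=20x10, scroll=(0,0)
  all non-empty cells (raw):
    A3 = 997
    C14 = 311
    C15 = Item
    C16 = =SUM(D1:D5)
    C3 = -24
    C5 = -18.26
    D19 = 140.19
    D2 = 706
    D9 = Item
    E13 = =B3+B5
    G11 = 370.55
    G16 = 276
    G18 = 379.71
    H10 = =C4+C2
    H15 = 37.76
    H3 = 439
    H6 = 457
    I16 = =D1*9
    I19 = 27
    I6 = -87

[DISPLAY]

                  ┃   [ ]┃  1      [0]       ┃  
                  ┃   [ ]┃  2        0       ┃  
                  ┃   [-]┃  3      997       ┃  
                  ┃     [┃  4        0       ┃  
                  ┃      ┃  5        0       ┃  
                  ┃      ┃  6        0       ┃  
                  ┃      ┃  7        0       ┃  
                  ┃      ┃  8        0       ┃  
                  ┃      ┃  9        0       ┃  
                  ┃     [┃ 10        0       ┃  
                  ┃      ┃ 11        0       ┃  
                  ┃      ┃ 12        0       ┃  
                  ┃      ┗━━━━━━━━━━━━━━━━━━━┛  
                  ┗━━━━━━━━━━━━━━━━━━━━━━━━━━┛  
                                                
                                                
                                                
                                                
                                                
                                                
                                                


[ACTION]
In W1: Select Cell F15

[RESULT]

                  ┃   [ ]┃  1        0       ┃  
                  ┃   [ ]┃  2        0       ┃  
                  ┃   [-]┃  3      997       ┃  
                  ┃     [┃  4        0       ┃  
                  ┃      ┃  5        0       ┃  
                  ┃      ┃  6        0       ┃  
                  ┃      ┃  7        0       ┃  
                  ┃      ┃  8        0       ┃  
                  ┃      ┃  9        0       ┃  
                  ┃     [┃ 10        0       ┃  
                  ┃      ┃ 11        0       ┃  
                  ┃      ┃ 12        0       ┃  
                  ┃      ┗━━━━━━━━━━━━━━━━━━━┛  
                  ┗━━━━━━━━━━━━━━━━━━━━━━━━━━┛  
                                                
                                                
                                                
                                                
                                                
                                                
                                                


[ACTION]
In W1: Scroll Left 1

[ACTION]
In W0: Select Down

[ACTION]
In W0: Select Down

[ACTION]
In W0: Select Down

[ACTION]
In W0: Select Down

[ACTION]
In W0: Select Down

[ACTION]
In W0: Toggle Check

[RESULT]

                  ┃   [ ]┃  1        0       ┃  
                  ┃   [ ]┃  2        0       ┃  
                  ┃   [-]┃  3      997       ┃  
                  ┃     [┃  4        0       ┃  
                  ┃>     ┃  5        0       ┃  
                  ┃      ┃  6        0       ┃  
                  ┃      ┃  7        0       ┃  
                  ┃      ┃  8        0       ┃  
                  ┃      ┃  9        0       ┃  
                  ┃     [┃ 10        0       ┃  
                  ┃      ┃ 11        0       ┃  
                  ┃      ┃ 12        0       ┃  
                  ┃      ┗━━━━━━━━━━━━━━━━━━━┛  
                  ┗━━━━━━━━━━━━━━━━━━━━━━━━━━┛  
                                                
                                                
                                                
                                                
                                                
                                                
                                                


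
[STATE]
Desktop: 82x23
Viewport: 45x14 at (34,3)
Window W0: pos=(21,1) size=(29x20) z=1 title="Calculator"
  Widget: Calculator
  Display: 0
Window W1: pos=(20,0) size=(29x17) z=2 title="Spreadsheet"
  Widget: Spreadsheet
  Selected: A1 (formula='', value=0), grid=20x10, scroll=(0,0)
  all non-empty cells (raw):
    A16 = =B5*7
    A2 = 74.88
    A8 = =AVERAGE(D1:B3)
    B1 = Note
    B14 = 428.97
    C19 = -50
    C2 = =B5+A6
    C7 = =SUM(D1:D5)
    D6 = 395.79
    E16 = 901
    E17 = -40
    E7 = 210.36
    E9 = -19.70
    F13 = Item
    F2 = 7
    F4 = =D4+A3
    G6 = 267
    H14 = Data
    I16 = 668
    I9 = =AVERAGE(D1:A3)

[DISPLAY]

              ┃┨                             
  B       C   ┃┃                             
--------------┃┃                             
ote           ┃┃                             
      0       ┃┃                             
      0       ┃┃                             
      0       ┃┃                             
      0       ┃┃                             
      0       ┃┃                             
      0       ┃┃                             
      0       ┃┃                             
      0       ┃┃                             
      0       ┃┃                             
━━━━━━━━━━━━━━┛┃                             


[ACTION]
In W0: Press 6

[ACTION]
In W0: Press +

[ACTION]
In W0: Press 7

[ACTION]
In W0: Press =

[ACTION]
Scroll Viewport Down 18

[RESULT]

      0       ┃┃                             
      0       ┃┃                             
      0       ┃┃                             
      0       ┃┃                             
      0       ┃┃                             
      0       ┃┃                             
      0       ┃┃                             
━━━━━━━━━━━━━━┛┃                             
               ┃                             
               ┃                             
               ┃                             
━━━━━━━━━━━━━━━┛                             
                                             
                                             


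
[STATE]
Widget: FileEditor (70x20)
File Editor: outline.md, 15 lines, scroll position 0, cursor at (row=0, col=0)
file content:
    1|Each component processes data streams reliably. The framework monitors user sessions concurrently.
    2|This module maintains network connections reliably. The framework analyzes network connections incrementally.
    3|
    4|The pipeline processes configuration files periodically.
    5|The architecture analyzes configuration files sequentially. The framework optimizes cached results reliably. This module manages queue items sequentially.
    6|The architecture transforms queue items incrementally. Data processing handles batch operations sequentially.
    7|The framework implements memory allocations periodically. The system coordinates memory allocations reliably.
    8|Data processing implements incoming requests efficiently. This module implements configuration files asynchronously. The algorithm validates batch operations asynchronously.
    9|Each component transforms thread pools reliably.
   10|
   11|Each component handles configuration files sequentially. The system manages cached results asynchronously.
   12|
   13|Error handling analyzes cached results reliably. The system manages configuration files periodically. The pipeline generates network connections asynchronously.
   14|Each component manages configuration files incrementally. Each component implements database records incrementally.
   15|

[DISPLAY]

█ach component processes data streams reliably. The framework monitor▲
This module maintains network connections reliably. The framework ana█
                                                                     ░
The pipeline processes configuration files periodically.             ░
The architecture analyzes configuration files sequentially. The frame░
The architecture transforms queue items incrementally. Data processin░
The framework implements memory allocations periodically. The system ░
Data processing implements incoming requests efficiently. This module░
Each component transforms thread pools reliably.                     ░
                                                                     ░
Each component handles configuration files sequentially. The system m░
                                                                     ░
Error handling analyzes cached results reliably. The system manages c░
Each component manages configuration files incrementally. Each compon░
                                                                     ░
                                                                     ░
                                                                     ░
                                                                     ░
                                                                     ░
                                                                     ▼


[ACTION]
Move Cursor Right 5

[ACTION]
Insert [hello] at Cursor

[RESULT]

Each hello█omponent processes data streams reliably. The framework mo▲
This module maintains network connections reliably. The framework ana█
                                                                     ░
The pipeline processes configuration files periodically.             ░
The architecture analyzes configuration files sequentially. The frame░
The architecture transforms queue items incrementally. Data processin░
The framework implements memory allocations periodically. The system ░
Data processing implements incoming requests efficiently. This module░
Each component transforms thread pools reliably.                     ░
                                                                     ░
Each component handles configuration files sequentially. The system m░
                                                                     ░
Error handling analyzes cached results reliably. The system manages c░
Each component manages configuration files incrementally. Each compon░
                                                                     ░
                                                                     ░
                                                                     ░
                                                                     ░
                                                                     ░
                                                                     ▼


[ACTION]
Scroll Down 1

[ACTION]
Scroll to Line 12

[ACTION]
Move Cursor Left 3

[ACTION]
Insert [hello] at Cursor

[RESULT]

Each hehello█locomponent processes data streams reliably. The framewo▲
This module maintains network connections reliably. The framework ana█
                                                                     ░
The pipeline processes configuration files periodically.             ░
The architecture analyzes configuration files sequentially. The frame░
The architecture transforms queue items incrementally. Data processin░
The framework implements memory allocations periodically. The system ░
Data processing implements incoming requests efficiently. This module░
Each component transforms thread pools reliably.                     ░
                                                                     ░
Each component handles configuration files sequentially. The system m░
                                                                     ░
Error handling analyzes cached results reliably. The system manages c░
Each component manages configuration files incrementally. Each compon░
                                                                     ░
                                                                     ░
                                                                     ░
                                                                     ░
                                                                     ░
                                                                     ▼


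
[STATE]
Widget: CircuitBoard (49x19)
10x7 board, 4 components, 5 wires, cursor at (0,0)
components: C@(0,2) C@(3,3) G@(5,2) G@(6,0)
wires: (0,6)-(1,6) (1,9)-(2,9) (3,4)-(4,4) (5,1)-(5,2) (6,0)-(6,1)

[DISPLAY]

   0 1 2 3 4 5 6 7 8 9                           
0  [.]      C               ·                    
                            │                    
1                           ·           ·        
                                        │        
2                                       ·        
                                                 
3               C   ·                            
                    │                            
4                   ·                            
                                                 
5       · ─ G                                    
                                                 
6   G ─ ·                                        
Cursor: (0,0)                                    
                                                 
                                                 
                                                 
                                                 


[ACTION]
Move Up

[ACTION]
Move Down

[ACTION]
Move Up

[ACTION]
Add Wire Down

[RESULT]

   0 1 2 3 4 5 6 7 8 9                           
0  [.]      C               ·                    
    │                       │                    
1   ·                       ·           ·        
                                        │        
2                                       ·        
                                                 
3               C   ·                            
                    │                            
4                   ·                            
                                                 
5       · ─ G                                    
                                                 
6   G ─ ·                                        
Cursor: (0,0)                                    
                                                 
                                                 
                                                 
                                                 


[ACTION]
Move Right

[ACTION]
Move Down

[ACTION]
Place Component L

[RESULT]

   0 1 2 3 4 5 6 7 8 9                           
0   ·       C               ·                    
    │                       │                    
1   ·  [L]                  ·           ·        
                                        │        
2                                       ·        
                                                 
3               C   ·                            
                    │                            
4                   ·                            
                                                 
5       · ─ G                                    
                                                 
6   G ─ ·                                        
Cursor: (1,1)                                    
                                                 
                                                 
                                                 
                                                 


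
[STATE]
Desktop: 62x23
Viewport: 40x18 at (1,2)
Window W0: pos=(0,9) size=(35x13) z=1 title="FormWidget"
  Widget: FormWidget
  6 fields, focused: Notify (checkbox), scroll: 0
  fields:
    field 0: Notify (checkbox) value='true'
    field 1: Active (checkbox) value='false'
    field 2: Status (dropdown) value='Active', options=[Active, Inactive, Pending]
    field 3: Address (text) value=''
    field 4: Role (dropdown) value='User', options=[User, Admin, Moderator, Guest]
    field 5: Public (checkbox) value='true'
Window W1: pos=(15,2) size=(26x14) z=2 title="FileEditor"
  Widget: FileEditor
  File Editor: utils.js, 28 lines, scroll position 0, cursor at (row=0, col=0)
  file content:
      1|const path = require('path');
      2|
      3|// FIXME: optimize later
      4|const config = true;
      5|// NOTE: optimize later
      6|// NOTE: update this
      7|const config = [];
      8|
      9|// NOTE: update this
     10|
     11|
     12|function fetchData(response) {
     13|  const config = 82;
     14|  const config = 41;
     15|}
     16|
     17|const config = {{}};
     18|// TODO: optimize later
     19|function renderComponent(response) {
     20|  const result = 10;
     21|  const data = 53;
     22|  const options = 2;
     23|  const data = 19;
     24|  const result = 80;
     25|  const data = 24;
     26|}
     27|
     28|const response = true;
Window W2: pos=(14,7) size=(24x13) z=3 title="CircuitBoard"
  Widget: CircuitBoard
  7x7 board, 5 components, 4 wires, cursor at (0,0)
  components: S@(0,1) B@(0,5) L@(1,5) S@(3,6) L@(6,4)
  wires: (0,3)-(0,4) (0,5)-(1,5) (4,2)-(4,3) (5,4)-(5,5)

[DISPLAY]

              ┏━━━━━━━━━━━━━━━━━━━━━━━━┓
              ┃ FileEditor             ┃
              ┠────────────────────────┨
              ┃█onst path = require('p▲┃
              ┃                       █┃
             ┏━━━━━━━━━━━━━━━━━━━━━━┓e░┃
             ┃ CircuitBoard         ┃ ░┃
━━━━━━━━━━━━━┠──────────────────────┨r░┃
 FormWidget  ┃   0 1 2 3 4 5 6      ┃ ░┃
─────────────┃0  [.]  S       · ─ · ┃ ░┃
> Notify:    ┃                      ┃ ░┃
  Active:    ┃1                     ┃ ░┃
  Status:    ┃                      ┃ ▼┃
  Address:   ┃2                     ┃━━┛
  Role:      ┃                      ┃   
  Public:    ┃3                     ┃   
             ┃                      ┃   
             ┗━━━━━━━━━━━━━━━━━━━━━━┛   


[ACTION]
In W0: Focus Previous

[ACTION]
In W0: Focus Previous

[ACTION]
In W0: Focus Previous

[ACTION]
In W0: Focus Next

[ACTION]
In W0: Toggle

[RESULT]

              ┏━━━━━━━━━━━━━━━━━━━━━━━━┓
              ┃ FileEditor             ┃
              ┠────────────────────────┨
              ┃█onst path = require('p▲┃
              ┃                       █┃
             ┏━━━━━━━━━━━━━━━━━━━━━━┓e░┃
             ┃ CircuitBoard         ┃ ░┃
━━━━━━━━━━━━━┠──────────────────────┨r░┃
 FormWidget  ┃   0 1 2 3 4 5 6      ┃ ░┃
─────────────┃0  [.]  S       · ─ · ┃ ░┃
  Notify:    ┃                      ┃ ░┃
  Active:    ┃1                     ┃ ░┃
  Status:    ┃                      ┃ ▼┃
  Address:   ┃2                     ┃━━┛
> Role:      ┃                      ┃   
  Public:    ┃3                     ┃   
             ┃                      ┃   
             ┗━━━━━━━━━━━━━━━━━━━━━━┛   


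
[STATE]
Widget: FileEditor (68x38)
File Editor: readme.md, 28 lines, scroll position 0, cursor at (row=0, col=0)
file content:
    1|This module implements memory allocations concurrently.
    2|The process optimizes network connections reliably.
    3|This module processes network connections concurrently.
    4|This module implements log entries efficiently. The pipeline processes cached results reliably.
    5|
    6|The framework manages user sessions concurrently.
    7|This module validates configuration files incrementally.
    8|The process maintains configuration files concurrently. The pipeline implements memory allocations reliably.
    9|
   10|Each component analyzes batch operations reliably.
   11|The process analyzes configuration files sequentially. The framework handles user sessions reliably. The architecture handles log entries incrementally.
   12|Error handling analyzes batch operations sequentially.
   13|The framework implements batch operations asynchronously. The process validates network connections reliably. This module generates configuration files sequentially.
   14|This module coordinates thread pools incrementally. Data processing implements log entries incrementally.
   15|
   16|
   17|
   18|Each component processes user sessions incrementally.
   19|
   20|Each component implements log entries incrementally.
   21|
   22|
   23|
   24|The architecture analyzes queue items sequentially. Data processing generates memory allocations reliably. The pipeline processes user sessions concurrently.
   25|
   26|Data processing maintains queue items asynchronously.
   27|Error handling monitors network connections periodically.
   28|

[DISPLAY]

█his module implements memory allocations concurrently.            ▲
The process optimizes network connections reliably.                █
This module processes network connections concurrently.            ░
This module implements log entries efficiently. The pipeline proces░
                                                                   ░
The framework manages user sessions concurrently.                  ░
This module validates configuration files incrementally.           ░
The process maintains configuration files concurrently. The pipelin░
                                                                   ░
Each component analyzes batch operations reliably.                 ░
The process analyzes configuration files sequentially. The framewor░
Error handling analyzes batch operations sequentially.             ░
The framework implements batch operations asynchronously. The proce░
This module coordinates thread pools incrementally. Data processing░
                                                                   ░
                                                                   ░
                                                                   ░
Each component processes user sessions incrementally.              ░
                                                                   ░
Each component implements log entries incrementally.               ░
                                                                   ░
                                                                   ░
                                                                   ░
The architecture analyzes queue items sequentially. Data processing░
                                                                   ░
Data processing maintains queue items asynchronously.              ░
Error handling monitors network connections periodically.          ░
                                                                   ░
                                                                   ░
                                                                   ░
                                                                   ░
                                                                   ░
                                                                   ░
                                                                   ░
                                                                   ░
                                                                   ░
                                                                   ░
                                                                   ▼


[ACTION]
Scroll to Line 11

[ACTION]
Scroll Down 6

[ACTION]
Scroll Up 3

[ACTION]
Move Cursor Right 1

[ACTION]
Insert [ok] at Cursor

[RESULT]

Tok█is module implements memory allocations concurrently.          ▲
The process optimizes network connections reliably.                █
This module processes network connections concurrently.            ░
This module implements log entries efficiently. The pipeline proces░
                                                                   ░
The framework manages user sessions concurrently.                  ░
This module validates configuration files incrementally.           ░
The process maintains configuration files concurrently. The pipelin░
                                                                   ░
Each component analyzes batch operations reliably.                 ░
The process analyzes configuration files sequentially. The framewor░
Error handling analyzes batch operations sequentially.             ░
The framework implements batch operations asynchronously. The proce░
This module coordinates thread pools incrementally. Data processing░
                                                                   ░
                                                                   ░
                                                                   ░
Each component processes user sessions incrementally.              ░
                                                                   ░
Each component implements log entries incrementally.               ░
                                                                   ░
                                                                   ░
                                                                   ░
The architecture analyzes queue items sequentially. Data processing░
                                                                   ░
Data processing maintains queue items asynchronously.              ░
Error handling monitors network connections periodically.          ░
                                                                   ░
                                                                   ░
                                                                   ░
                                                                   ░
                                                                   ░
                                                                   ░
                                                                   ░
                                                                   ░
                                                                   ░
                                                                   ░
                                                                   ▼
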